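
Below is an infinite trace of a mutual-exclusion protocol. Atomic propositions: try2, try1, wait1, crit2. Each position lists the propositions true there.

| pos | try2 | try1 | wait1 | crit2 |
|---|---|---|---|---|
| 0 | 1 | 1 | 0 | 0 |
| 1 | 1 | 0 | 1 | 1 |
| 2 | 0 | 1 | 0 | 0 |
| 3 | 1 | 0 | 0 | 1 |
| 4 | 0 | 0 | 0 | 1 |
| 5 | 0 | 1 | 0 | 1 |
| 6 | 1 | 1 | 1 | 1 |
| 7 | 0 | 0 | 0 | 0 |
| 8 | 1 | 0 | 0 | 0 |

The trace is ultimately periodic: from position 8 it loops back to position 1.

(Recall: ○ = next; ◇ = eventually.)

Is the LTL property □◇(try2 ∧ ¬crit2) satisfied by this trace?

Satisfied

◇(try2 ∧ ¬crit2) holds at every position 0..8, and those are all positions ever visited, so □◇(try2 ∧ ¬crit2) holds.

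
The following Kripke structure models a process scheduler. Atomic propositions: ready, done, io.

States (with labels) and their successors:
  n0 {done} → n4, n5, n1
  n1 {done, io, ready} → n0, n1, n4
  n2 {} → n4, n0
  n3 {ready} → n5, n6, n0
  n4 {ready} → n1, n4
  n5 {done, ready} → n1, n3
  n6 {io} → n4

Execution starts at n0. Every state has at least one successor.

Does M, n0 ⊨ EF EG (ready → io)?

States satisfying EG (ready → io): {n0, n1, n2}.
States satisfying EF EG (ready → io): {n0, n1, n2, n3, n4, n5, n6}.
Some path from n0 reaches a state where EG (ready → io) holds.
n0 ∈ Sat(EF EG (ready → io)).

Holds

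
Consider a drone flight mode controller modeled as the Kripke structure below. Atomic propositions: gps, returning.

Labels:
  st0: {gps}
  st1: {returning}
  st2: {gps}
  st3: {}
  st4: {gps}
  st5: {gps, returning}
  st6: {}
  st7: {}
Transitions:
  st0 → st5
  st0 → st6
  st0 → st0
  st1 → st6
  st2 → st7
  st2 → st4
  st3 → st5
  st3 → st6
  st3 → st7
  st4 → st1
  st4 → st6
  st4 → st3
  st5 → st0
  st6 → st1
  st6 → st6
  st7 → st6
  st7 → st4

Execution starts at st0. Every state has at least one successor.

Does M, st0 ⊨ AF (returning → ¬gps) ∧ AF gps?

Yes

States satisfying returning → ¬gps: {st0, st1, st2, st3, st4, st6, st7}.
States satisfying AF (returning → ¬gps): {st0, st1, st2, st3, st4, st5, st6, st7}.
States satisfying gps: {st0, st2, st4, st5}.
States satisfying AF gps: {st0, st2, st4, st5}.
States satisfying AF (returning → ¬gps) ∧ AF gps: {st0, st2, st4, st5}.
st0 ∈ Sat(AF (returning → ¬gps) ∧ AF gps).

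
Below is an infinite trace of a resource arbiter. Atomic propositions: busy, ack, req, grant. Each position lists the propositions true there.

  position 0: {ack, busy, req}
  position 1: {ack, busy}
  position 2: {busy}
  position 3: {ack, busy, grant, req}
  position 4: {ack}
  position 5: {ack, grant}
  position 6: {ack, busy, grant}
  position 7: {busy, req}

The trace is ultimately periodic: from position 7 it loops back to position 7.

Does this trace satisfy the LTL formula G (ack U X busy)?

ack U X busy holds at every position 0..7, and those are all positions ever visited, so G (ack U X busy) holds.

Yes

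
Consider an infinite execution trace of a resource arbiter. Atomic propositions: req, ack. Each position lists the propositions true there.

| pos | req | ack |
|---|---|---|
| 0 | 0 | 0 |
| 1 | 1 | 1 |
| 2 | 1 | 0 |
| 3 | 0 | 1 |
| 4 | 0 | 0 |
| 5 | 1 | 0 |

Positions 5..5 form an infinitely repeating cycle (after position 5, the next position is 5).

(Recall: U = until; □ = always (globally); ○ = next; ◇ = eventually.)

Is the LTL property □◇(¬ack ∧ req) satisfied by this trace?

◇(¬ack ∧ req) holds at every position 0..5, and those are all positions ever visited, so □◇(¬ack ∧ req) holds.

Satisfied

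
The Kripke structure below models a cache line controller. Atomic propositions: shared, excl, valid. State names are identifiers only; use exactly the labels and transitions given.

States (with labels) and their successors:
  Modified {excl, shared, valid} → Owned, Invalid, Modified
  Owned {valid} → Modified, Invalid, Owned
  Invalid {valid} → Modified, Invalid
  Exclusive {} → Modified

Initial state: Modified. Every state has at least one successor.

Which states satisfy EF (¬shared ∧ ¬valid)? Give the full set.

States satisfying ¬shared ∧ ¬valid: {Exclusive}.
States satisfying EF (¬shared ∧ ¬valid): {Exclusive}.

{Exclusive}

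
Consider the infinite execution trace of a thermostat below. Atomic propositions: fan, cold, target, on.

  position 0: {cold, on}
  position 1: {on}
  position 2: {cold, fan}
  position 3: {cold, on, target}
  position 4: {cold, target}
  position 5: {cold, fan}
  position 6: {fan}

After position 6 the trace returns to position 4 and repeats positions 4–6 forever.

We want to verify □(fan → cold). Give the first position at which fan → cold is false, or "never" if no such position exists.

Check fan → cold at each position in order: 0 ✓, 1 ✓, 2 ✓, 3 ✓, 4 ✓, 5 ✓.
At position 6 the labels are {fan}, so fan → cold is false there. This is the first violation.

6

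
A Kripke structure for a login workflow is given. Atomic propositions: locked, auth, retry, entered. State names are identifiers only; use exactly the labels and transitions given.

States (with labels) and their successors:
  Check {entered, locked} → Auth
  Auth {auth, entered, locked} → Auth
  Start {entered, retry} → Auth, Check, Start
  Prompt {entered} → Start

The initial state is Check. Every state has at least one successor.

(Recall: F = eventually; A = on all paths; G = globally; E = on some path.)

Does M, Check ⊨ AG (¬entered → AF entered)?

Yes

States satisfying ¬entered → AF entered: {Check, Auth, Start, Prompt}.
States satisfying AG (¬entered → AF entered): {Check, Auth, Start, Prompt}.
Every state reachable from Check satisfies ¬entered → AF entered.
Check ∈ Sat(AG (¬entered → AF entered)).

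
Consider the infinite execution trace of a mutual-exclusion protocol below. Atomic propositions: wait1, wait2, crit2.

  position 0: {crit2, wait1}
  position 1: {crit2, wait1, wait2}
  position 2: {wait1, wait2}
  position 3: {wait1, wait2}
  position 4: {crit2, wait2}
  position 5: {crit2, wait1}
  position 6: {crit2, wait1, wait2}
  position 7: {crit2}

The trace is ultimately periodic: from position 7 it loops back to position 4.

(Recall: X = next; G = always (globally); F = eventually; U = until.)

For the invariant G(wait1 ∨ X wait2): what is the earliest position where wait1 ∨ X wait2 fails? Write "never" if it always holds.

4

Check wait1 ∨ X wait2 at each position in order: 0 ✓, 1 ✓, 2 ✓, 3 ✓.
At position 4 the labels are {crit2, wait2} and the next position 5 has {crit2, wait1}, so wait1 ∨ X wait2 is false there. This is the first violation.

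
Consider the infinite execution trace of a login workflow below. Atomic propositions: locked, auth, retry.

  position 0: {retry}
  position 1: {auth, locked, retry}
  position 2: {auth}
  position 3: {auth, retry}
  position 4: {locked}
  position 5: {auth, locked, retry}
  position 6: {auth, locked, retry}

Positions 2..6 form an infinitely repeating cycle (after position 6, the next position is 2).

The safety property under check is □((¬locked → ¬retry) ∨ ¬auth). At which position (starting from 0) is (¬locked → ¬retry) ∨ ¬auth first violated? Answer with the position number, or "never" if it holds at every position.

Check (¬locked → ¬retry) ∨ ¬auth at each position in order: 0 ✓, 1 ✓, 2 ✓.
At position 3 the labels are {auth, retry}, so (¬locked → ¬retry) ∨ ¬auth is false there. This is the first violation.

3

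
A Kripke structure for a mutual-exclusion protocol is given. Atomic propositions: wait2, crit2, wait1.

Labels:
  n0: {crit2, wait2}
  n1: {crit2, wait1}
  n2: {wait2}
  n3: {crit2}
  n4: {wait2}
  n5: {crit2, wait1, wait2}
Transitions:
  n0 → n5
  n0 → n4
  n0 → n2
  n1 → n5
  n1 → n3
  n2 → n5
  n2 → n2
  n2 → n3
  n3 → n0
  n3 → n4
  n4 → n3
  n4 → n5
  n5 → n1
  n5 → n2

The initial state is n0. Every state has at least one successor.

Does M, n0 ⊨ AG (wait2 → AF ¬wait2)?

States satisfying wait2 → AF ¬wait2: {n1, n3}.
States satisfying AG (wait2 → AF ¬wait2): ∅.
n0 is reachable from n0 and violates wait2 → AF ¬wait2, so AG fails at n0.
n0 ∉ Sat(AG (wait2 → AF ¬wait2)).

No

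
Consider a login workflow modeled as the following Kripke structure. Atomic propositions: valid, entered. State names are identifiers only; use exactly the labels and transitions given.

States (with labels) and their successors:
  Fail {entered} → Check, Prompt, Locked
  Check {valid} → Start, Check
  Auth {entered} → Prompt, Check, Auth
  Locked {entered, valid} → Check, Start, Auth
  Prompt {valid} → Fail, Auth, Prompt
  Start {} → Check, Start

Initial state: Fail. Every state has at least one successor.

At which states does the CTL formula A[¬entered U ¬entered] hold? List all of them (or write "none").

States satisfying ¬entered: {Check, Prompt, Start}.
States satisfying A[¬entered U ¬entered]: {Check, Prompt, Start}.

{Check, Prompt, Start}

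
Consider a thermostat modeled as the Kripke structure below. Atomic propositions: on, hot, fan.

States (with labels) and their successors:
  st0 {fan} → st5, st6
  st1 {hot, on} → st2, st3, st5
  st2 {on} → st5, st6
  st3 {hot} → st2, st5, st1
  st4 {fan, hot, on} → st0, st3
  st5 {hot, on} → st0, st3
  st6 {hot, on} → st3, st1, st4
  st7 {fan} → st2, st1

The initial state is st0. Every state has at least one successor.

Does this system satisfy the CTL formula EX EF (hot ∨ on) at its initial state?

Holds

States satisfying EF (hot ∨ on): {st0, st1, st2, st3, st4, st5, st6, st7}.
States satisfying EX EF (hot ∨ on): {st0, st1, st2, st3, st4, st5, st6, st7}.
st0 ∈ Sat(EX EF (hot ∨ on)).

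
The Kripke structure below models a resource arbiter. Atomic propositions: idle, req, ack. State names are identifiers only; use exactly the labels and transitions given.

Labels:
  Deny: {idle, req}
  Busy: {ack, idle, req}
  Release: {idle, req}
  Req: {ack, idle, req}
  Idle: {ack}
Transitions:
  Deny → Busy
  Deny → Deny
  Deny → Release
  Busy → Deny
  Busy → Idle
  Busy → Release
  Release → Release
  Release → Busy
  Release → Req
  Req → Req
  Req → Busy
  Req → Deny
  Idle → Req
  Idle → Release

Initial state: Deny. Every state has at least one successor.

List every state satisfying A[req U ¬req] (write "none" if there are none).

States satisfying req: {Deny, Busy, Release, Req}.
States satisfying ¬req: {Idle}.
States satisfying A[req U ¬req]: {Idle}.

{Idle}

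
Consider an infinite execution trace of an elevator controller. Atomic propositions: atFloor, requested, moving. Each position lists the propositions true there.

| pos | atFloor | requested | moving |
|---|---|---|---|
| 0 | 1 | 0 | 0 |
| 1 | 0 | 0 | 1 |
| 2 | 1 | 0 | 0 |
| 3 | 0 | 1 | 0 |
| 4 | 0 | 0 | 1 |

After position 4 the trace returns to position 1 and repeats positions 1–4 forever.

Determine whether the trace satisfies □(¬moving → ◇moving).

¬moving → ◇moving holds at every position 0..4, and those are all positions ever visited, so □(¬moving → ◇moving) holds.
Positions where ¬moving holds: 0, 2, 3.
Check ◇moving at each: 0→ok, 2→ok, 3→ok.

Satisfied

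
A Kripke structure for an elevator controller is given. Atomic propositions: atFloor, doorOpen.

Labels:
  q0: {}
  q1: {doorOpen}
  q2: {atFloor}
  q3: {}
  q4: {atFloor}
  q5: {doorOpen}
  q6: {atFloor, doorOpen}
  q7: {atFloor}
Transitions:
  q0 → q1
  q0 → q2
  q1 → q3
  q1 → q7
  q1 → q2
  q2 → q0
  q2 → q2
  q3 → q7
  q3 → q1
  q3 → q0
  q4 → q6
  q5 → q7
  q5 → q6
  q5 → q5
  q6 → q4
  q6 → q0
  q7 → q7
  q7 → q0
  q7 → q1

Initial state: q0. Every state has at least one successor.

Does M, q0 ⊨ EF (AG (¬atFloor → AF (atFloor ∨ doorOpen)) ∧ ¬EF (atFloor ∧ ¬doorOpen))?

Does not hold

States satisfying EF (AG (¬atFloor → AF (atFloor ∨ doorOpen)) ∧ ¬EF (atFloor ∧ ¬doorOpen)): ∅.
No suitable path/successor from q0 witnesses the formula.
q0 ∉ Sat(EF (AG (¬atFloor → AF (atFloor ∨ doorOpen)) ∧ ¬EF (atFloor ∧ ¬doorOpen))).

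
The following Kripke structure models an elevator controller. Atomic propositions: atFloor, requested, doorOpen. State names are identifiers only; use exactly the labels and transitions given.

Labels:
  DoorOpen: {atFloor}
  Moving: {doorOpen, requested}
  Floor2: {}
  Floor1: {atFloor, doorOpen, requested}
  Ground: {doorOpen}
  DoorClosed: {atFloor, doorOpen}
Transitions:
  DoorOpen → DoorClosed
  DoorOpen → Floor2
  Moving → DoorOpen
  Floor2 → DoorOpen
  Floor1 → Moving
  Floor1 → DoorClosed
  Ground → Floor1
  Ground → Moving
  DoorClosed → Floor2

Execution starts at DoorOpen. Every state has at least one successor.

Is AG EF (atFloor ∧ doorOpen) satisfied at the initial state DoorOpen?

States satisfying EF (atFloor ∧ doorOpen): {DoorOpen, Moving, Floor2, Floor1, Ground, DoorClosed}.
States satisfying AG EF (atFloor ∧ doorOpen): {DoorOpen, Moving, Floor2, Floor1, Ground, DoorClosed}.
Every state reachable from DoorOpen satisfies EF (atFloor ∧ doorOpen).
DoorOpen ∈ Sat(AG EF (atFloor ∧ doorOpen)).

Holds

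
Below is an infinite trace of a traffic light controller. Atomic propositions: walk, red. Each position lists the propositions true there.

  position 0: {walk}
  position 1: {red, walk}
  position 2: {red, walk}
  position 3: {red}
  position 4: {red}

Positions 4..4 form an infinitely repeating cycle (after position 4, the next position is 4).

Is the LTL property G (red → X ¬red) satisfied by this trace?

red → X ¬red must hold at every position from 0 onward. It fails at position 1, so G (red → X ¬red) is false.
Positions where red holds: 1, 2, 3, 4.
Check X ¬red at each: 1→fails, 2→fails, 3→fails, 4→fails.

Violated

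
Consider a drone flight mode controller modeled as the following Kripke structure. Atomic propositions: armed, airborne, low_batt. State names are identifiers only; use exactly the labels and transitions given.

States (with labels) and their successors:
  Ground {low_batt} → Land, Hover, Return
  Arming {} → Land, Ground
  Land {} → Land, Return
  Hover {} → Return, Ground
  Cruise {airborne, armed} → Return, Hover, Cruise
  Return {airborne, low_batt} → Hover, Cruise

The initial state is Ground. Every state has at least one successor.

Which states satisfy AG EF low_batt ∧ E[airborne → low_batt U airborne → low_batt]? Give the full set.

States satisfying EF low_batt: {Ground, Arming, Land, Hover, Cruise, Return}.
States satisfying AG EF low_batt: {Ground, Arming, Land, Hover, Cruise, Return}.
States satisfying airborne → low_batt: {Ground, Arming, Land, Hover, Return}.
States satisfying E[airborne → low_batt U airborne → low_batt]: {Ground, Arming, Land, Hover, Return}.
States satisfying AG EF low_batt ∧ E[airborne → low_batt U airborne → low_batt]: {Ground, Arming, Land, Hover, Return}.

{Ground, Arming, Land, Hover, Return}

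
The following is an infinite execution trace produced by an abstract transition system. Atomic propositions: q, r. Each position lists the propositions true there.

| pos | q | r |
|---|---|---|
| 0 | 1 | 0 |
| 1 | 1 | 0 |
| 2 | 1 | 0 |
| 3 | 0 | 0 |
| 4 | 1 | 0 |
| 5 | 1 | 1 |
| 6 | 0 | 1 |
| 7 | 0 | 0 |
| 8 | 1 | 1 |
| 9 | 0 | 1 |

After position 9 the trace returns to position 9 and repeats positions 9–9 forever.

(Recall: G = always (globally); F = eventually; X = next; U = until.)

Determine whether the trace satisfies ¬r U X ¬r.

Holds

Walking from position 0: X ¬r first holds at position 0, and ¬r holds at every earlier position along the way, so ¬r U X ¬r holds.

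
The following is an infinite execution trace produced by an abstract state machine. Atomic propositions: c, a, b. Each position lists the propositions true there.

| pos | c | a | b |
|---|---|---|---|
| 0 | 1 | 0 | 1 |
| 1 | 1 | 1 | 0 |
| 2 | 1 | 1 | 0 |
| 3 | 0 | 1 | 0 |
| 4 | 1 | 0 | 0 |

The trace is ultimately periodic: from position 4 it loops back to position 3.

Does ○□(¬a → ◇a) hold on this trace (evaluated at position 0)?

Holds

The position after 0 is 1; □(¬a → ◇a) is true there.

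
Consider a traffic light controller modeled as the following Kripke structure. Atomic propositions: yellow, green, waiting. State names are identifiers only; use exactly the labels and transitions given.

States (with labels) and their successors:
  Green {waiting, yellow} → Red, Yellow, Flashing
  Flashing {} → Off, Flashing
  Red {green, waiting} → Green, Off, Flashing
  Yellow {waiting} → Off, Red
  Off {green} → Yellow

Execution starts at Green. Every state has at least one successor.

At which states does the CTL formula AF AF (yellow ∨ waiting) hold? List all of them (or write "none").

States satisfying AF (yellow ∨ waiting): {Green, Red, Yellow, Off}.
States satisfying AF AF (yellow ∨ waiting): {Green, Red, Yellow, Off}.

{Green, Red, Yellow, Off}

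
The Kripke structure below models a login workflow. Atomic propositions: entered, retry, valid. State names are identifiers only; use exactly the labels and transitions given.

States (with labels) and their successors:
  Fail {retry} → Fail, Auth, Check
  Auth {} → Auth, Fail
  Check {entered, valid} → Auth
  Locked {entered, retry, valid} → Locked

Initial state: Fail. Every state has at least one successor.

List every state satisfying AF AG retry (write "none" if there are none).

States satisfying AG retry: {Locked}.
States satisfying AF AG retry: {Locked}.

{Locked}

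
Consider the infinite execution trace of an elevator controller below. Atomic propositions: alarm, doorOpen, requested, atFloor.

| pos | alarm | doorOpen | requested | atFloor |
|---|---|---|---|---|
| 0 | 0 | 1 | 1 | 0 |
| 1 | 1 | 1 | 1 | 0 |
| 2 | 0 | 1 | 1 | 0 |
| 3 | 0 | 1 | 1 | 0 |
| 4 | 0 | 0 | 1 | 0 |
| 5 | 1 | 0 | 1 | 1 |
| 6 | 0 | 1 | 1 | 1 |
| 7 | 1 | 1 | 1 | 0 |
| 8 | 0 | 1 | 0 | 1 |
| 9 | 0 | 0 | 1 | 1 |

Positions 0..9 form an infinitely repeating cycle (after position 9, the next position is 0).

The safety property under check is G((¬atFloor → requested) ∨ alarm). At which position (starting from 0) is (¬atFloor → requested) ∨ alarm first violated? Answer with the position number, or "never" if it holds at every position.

(¬atFloor → requested) ∨ alarm holds at every position 0..9, and those are all the positions the trace ever visits, so the invariant G((¬atFloor → requested) ∨ alarm) is never violated.

never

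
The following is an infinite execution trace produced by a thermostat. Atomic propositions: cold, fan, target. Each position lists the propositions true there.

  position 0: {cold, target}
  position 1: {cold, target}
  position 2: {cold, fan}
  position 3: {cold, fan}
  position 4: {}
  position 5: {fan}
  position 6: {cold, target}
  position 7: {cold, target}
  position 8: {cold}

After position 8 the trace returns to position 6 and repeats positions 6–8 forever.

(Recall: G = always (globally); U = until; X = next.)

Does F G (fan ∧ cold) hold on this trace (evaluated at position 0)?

Violated

G (fan ∧ cold) is false at every position 0..8, so it never becomes true and F G (fan ∧ cold) fails.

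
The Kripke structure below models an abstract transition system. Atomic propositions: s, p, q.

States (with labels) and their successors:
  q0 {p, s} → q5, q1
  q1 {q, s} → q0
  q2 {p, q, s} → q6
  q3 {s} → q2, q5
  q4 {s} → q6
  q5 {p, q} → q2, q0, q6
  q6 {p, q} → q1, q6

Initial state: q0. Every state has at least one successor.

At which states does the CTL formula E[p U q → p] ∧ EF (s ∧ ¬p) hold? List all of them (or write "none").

{q0, q2, q3, q4, q5, q6}

States satisfying p: {q0, q2, q5, q6}.
States satisfying q → p: {q0, q2, q3, q4, q5, q6}.
States satisfying E[p U q → p]: {q0, q2, q3, q4, q5, q6}.
States satisfying s ∧ ¬p: {q1, q3, q4}.
States satisfying EF (s ∧ ¬p): {q0, q1, q2, q3, q4, q5, q6}.
States satisfying E[p U q → p] ∧ EF (s ∧ ¬p): {q0, q2, q3, q4, q5, q6}.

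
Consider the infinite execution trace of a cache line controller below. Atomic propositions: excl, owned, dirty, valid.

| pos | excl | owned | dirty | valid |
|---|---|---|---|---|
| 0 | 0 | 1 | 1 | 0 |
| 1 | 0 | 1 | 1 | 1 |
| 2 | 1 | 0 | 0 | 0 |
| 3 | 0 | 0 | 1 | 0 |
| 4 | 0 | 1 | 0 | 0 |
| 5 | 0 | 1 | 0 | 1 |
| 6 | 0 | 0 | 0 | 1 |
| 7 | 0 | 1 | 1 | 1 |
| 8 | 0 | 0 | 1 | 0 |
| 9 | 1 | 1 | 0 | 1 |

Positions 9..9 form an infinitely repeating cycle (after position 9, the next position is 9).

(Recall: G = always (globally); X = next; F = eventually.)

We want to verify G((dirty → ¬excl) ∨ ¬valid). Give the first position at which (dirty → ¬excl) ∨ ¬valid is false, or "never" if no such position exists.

never

(dirty → ¬excl) ∨ ¬valid holds at every position 0..9, and those are all the positions the trace ever visits, so the invariant G((dirty → ¬excl) ∨ ¬valid) is never violated.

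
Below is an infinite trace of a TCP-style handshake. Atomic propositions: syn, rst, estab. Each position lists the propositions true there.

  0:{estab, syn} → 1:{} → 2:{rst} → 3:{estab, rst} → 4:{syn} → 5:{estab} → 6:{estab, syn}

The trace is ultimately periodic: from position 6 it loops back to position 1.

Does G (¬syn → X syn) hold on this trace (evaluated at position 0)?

Does not hold

¬syn → X syn must hold at every position from 0 onward. It fails at position 1, so G (¬syn → X syn) is false.
Positions where ¬syn holds: 1, 2, 3, 5.
Check X syn at each: 1→fails, 2→fails, 3→ok, 5→ok.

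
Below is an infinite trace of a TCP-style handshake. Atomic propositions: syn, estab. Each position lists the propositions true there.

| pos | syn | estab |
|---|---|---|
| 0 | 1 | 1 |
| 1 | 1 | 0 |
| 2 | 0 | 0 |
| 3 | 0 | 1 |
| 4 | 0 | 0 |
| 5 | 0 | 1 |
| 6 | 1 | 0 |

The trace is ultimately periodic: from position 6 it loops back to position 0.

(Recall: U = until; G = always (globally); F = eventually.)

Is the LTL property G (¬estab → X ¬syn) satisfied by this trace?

¬estab → X ¬syn must hold at every position from 0 onward. It fails at position 6, so G (¬estab → X ¬syn) is false.
Positions where ¬estab holds: 1, 2, 4, 6.
Check X ¬syn at each: 1→ok, 2→ok, 4→ok, 6→fails.

No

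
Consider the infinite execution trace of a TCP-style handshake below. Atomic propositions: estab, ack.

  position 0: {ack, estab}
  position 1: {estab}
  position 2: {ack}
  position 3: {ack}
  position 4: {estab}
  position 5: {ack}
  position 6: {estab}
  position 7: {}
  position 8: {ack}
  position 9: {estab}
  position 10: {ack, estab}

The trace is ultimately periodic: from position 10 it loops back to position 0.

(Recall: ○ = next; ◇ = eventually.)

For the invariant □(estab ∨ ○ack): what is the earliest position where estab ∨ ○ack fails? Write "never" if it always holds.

3

Check estab ∨ ○ack at each position in order: 0 ✓, 1 ✓, 2 ✓.
At position 3 the labels are {ack} and the next position 4 has {estab}, so estab ∨ ○ack is false there. This is the first violation.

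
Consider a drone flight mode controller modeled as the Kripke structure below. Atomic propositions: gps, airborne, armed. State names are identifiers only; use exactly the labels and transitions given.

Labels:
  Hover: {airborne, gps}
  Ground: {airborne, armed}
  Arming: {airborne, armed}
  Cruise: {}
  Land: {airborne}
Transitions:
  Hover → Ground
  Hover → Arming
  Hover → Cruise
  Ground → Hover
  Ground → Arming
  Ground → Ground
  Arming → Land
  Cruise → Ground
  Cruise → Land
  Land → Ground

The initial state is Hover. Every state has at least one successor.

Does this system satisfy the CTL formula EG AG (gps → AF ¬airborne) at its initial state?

Violated

States satisfying AG (gps → AF ¬airborne): ∅.
States satisfying EG AG (gps → AF ¬airborne): ∅.
No suitable path/successor from Hover witnesses the formula.
Hover ∉ Sat(EG AG (gps → AF ¬airborne)).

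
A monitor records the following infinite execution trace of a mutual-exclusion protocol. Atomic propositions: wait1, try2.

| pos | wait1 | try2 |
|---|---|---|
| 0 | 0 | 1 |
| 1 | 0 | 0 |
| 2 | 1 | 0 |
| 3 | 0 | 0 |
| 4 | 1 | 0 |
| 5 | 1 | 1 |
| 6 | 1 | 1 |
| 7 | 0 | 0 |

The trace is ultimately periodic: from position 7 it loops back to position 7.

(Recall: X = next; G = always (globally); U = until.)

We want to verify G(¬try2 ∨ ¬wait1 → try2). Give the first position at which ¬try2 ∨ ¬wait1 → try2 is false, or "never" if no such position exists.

1

Check ¬try2 ∨ ¬wait1 → try2 at each position in order: 0 ✓.
At position 1 the labels are {}, so ¬try2 ∨ ¬wait1 → try2 is false there. This is the first violation.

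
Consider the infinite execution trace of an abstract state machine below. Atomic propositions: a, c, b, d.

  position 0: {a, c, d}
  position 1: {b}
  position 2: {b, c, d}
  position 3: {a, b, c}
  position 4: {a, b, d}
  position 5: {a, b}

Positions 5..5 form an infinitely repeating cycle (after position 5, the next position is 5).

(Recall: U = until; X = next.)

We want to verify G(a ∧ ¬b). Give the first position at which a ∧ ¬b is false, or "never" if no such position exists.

1

Check a ∧ ¬b at each position in order: 0 ✓.
At position 1 the labels are {b}, so a ∧ ¬b is false there. This is the first violation.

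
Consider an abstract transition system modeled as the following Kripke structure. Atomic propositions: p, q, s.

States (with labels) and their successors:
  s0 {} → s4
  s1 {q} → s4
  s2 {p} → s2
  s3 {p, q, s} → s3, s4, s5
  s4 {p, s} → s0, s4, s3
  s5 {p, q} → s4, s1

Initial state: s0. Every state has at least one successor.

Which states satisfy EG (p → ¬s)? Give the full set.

{s2}

States satisfying p → ¬s: {s0, s1, s2, s5}.
States satisfying EG (p → ¬s): {s2}.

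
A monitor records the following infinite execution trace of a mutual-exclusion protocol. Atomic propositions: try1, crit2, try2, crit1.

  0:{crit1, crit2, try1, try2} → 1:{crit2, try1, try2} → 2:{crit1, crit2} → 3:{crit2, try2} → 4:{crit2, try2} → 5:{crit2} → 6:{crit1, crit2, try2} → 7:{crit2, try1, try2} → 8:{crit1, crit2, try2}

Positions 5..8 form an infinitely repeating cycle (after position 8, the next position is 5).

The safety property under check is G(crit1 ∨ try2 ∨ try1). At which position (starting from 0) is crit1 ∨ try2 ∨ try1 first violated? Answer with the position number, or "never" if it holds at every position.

Check crit1 ∨ try2 ∨ try1 at each position in order: 0 ✓, 1 ✓, 2 ✓, 3 ✓, 4 ✓.
At position 5 the labels are {crit2}, so crit1 ∨ try2 ∨ try1 is false there. This is the first violation.

5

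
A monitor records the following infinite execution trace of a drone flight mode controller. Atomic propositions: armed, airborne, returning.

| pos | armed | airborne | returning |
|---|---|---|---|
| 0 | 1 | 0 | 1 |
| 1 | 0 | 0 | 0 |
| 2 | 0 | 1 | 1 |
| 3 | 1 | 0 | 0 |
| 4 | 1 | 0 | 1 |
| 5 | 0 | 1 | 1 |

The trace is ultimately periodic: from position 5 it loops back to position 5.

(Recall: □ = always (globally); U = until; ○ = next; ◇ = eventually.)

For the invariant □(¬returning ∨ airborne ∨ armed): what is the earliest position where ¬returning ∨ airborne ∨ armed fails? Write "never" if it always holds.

never

¬returning ∨ airborne ∨ armed holds at every position 0..5, and those are all the positions the trace ever visits, so the invariant □(¬returning ∨ airborne ∨ armed) is never violated.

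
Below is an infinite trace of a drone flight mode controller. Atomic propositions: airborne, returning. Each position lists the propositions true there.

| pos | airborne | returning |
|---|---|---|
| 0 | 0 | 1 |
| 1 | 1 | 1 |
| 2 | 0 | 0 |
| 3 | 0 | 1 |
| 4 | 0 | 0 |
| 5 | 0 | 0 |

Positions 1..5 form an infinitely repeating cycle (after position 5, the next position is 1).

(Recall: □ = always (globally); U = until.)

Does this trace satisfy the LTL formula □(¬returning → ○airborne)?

¬returning → ○airborne must hold at every position from 0 onward. It fails at position 2, so □(¬returning → ○airborne) is false.
Positions where ¬returning holds: 2, 4, 5.
Check ○airborne at each: 2→fails, 4→fails, 5→ok.

Does not hold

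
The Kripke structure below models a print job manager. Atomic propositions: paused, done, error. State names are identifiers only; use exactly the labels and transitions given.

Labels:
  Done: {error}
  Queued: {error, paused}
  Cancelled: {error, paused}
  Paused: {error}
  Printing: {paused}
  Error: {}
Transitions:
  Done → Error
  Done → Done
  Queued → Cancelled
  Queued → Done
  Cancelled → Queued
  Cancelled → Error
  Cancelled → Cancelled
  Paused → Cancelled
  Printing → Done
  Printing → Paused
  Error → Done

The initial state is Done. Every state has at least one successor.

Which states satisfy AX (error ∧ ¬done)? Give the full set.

States satisfying error ∧ ¬done: {Done, Queued, Cancelled, Paused}.
States satisfying AX (error ∧ ¬done): {Queued, Paused, Printing, Error}.

{Queued, Paused, Printing, Error}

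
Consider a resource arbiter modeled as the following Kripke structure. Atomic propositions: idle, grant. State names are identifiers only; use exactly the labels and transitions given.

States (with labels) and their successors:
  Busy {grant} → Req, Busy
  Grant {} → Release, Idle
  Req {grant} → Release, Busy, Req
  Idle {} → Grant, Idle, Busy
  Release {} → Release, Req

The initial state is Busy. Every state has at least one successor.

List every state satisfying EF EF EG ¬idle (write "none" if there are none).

{Busy, Grant, Req, Idle, Release}

States satisfying EF EG ¬idle: {Busy, Grant, Req, Idle, Release}.
States satisfying EF EF EG ¬idle: {Busy, Grant, Req, Idle, Release}.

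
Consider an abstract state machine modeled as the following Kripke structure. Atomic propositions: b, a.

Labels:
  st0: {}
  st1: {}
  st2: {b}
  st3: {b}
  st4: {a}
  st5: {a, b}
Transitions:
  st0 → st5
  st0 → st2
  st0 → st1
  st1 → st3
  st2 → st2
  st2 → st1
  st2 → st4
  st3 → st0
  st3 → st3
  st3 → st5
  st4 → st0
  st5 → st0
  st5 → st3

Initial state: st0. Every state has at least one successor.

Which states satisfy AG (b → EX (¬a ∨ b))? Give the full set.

States satisfying b → EX (¬a ∨ b): {st0, st1, st2, st3, st4, st5}.
States satisfying AG (b → EX (¬a ∨ b)): {st0, st1, st2, st3, st4, st5}.

{st0, st1, st2, st3, st4, st5}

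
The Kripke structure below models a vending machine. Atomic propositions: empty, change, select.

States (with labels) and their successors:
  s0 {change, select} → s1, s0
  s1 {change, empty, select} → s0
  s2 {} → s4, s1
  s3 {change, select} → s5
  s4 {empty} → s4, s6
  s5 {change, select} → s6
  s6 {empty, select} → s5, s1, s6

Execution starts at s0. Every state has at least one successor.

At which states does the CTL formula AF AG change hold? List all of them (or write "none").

{s0, s1}

States satisfying AG change: {s0, s1}.
States satisfying AF AG change: {s0, s1}.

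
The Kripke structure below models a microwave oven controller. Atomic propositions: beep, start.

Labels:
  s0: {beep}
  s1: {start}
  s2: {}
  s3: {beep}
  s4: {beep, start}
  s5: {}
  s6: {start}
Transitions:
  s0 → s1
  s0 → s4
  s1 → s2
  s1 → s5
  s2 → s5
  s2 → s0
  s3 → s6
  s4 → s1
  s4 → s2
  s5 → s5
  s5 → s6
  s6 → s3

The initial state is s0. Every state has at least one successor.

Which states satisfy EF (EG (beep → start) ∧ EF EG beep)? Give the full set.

none

States satisfying EG (beep → start) ∧ EF EG beep: ∅.
States satisfying EF (EG (beep → start) ∧ EF EG beep): ∅.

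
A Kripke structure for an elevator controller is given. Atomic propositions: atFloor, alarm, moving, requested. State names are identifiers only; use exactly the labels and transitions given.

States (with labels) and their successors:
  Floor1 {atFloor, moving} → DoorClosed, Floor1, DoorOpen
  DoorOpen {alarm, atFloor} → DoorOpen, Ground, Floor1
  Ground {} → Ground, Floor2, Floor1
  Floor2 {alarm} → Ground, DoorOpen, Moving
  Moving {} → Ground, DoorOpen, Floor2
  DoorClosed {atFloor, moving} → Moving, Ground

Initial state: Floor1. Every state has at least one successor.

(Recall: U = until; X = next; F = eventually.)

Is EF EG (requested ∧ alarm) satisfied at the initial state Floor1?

States satisfying EG (requested ∧ alarm): ∅.
States satisfying EF EG (requested ∧ alarm): ∅.
No suitable path/successor from Floor1 witnesses the formula.
Floor1 ∉ Sat(EF EG (requested ∧ alarm)).

Violated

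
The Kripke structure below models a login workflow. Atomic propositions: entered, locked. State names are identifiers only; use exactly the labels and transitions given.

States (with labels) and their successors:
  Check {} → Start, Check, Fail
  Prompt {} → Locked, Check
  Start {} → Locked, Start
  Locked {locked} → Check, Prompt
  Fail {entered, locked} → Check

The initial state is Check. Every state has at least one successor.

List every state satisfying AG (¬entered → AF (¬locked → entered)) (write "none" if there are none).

none

States satisfying ¬entered → AF (¬locked → entered): {Locked, Fail}.
States satisfying AG (¬entered → AF (¬locked → entered)): ∅.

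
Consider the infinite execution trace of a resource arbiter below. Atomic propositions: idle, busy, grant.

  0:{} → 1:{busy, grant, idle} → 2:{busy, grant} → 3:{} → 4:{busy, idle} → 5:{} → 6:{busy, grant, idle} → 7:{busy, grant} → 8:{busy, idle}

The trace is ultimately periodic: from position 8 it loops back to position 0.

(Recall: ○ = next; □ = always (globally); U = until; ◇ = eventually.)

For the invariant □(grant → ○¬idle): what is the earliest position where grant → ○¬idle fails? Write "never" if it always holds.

Check grant → ○¬idle at each position in order: 0 ✓, 1 ✓, 2 ✓, 3 ✓, 4 ✓, 5 ✓, 6 ✓.
At position 7 the labels are {busy, grant} and the next position 8 has {busy, idle}, so grant → ○¬idle is false there. This is the first violation.

7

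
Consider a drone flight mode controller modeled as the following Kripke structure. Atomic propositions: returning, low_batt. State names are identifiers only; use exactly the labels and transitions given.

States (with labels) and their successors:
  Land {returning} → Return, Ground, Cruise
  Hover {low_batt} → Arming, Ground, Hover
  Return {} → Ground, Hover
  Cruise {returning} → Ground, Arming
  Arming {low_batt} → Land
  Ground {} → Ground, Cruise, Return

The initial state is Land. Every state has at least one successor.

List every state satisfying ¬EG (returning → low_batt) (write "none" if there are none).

States satisfying returning → low_batt: {Hover, Return, Arming, Ground}.
States satisfying EG (returning → low_batt): {Hover, Return, Ground}.
States satisfying ¬EG (returning → low_batt): {Land, Cruise, Arming}.

{Land, Cruise, Arming}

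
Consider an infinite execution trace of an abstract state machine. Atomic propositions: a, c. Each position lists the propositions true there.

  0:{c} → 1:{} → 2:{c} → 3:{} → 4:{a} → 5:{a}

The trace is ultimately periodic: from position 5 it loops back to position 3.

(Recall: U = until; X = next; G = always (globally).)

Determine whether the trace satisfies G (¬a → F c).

Violated

¬a → F c must hold at every position from 0 onward. It fails at position 3, so G (¬a → F c) is false.
Positions where ¬a holds: 0, 1, 2, 3.
Check F c at each: 0→ok, 1→ok, 2→ok, 3→fails.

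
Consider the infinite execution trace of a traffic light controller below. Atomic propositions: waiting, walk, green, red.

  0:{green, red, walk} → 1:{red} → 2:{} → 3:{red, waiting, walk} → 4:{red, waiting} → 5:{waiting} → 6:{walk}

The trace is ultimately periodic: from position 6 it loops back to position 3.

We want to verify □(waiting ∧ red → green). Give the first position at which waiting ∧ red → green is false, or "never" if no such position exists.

Check waiting ∧ red → green at each position in order: 0 ✓, 1 ✓, 2 ✓.
At position 3 the labels are {red, waiting, walk}, so waiting ∧ red → green is false there. This is the first violation.

3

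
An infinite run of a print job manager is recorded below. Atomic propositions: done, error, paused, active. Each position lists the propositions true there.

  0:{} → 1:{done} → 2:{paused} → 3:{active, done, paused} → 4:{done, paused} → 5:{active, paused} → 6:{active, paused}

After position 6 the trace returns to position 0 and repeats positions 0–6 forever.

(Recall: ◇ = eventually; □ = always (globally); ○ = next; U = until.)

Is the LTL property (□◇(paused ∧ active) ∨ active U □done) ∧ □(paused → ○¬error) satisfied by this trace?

Holds

paused → ○¬error holds at every position 0..6, and those are all positions ever visited, so □(paused → ○¬error) holds.
Positions where paused holds: 2, 3, 4, 5, 6.
Check ○¬error at each: 2→ok, 3→ok, 4→ok, 5→ok, 6→ok.
At position 0: □◇(paused ∧ active) ∨ active U □done is true; □(paused → ○¬error) is true; so (□◇(paused ∧ active) ∨ active U □done) ∧ □(paused → ○¬error) is true.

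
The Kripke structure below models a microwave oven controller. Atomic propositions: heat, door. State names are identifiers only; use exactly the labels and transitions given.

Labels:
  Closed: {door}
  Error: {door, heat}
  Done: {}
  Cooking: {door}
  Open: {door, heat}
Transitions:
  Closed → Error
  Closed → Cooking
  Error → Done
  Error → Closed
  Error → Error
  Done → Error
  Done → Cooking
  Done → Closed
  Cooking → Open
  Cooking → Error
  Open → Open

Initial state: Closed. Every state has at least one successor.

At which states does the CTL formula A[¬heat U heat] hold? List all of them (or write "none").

{Closed, Error, Done, Cooking, Open}

States satisfying ¬heat: {Closed, Done, Cooking}.
States satisfying heat: {Error, Open}.
States satisfying A[¬heat U heat]: {Closed, Error, Done, Cooking, Open}.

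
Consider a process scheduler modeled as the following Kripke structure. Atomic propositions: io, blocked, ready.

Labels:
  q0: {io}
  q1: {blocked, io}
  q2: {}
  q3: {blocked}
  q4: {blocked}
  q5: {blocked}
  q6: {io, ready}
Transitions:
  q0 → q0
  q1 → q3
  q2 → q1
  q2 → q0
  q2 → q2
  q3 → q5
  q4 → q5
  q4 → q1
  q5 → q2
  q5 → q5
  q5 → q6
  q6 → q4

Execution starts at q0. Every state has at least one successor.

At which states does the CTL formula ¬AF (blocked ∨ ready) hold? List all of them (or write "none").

{q0, q2}

States satisfying blocked ∨ ready: {q1, q3, q4, q5, q6}.
States satisfying AF (blocked ∨ ready): {q1, q3, q4, q5, q6}.
States satisfying ¬AF (blocked ∨ ready): {q0, q2}.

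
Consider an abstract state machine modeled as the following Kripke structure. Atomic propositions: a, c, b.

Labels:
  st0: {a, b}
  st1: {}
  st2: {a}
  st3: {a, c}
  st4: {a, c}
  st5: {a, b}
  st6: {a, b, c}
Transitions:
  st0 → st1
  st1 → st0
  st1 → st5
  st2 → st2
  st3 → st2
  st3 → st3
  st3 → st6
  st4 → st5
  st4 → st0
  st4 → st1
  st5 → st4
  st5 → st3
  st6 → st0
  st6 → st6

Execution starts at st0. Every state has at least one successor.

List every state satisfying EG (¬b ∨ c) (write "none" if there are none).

{st2, st3, st6}

States satisfying ¬b ∨ c: {st1, st2, st3, st4, st6}.
States satisfying EG (¬b ∨ c): {st2, st3, st6}.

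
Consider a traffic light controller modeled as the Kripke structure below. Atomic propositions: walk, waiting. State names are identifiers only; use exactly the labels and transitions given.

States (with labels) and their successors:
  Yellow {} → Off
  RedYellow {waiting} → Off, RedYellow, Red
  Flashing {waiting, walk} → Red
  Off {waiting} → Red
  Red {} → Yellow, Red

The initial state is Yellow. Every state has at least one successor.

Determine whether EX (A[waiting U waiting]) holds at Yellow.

Holds

States satisfying A[waiting U waiting]: {RedYellow, Flashing, Off}.
States satisfying EX (A[waiting U waiting]): {Yellow, RedYellow}.
Yellow ∈ Sat(EX (A[waiting U waiting])).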